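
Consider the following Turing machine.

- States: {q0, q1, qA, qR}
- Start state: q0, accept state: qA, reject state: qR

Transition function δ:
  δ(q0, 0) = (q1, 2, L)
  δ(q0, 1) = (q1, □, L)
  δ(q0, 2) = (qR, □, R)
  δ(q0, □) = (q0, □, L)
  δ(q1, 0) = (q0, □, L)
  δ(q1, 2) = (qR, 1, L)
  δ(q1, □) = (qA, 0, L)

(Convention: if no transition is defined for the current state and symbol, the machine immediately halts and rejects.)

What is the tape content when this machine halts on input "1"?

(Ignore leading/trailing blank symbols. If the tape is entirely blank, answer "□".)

Execution trace:
Initial: [q0]1
Step 1: δ(q0, 1) = (q1, □, L) → [q1]□□
Step 2: δ(q1, □) = (qA, 0, L) → [qA]□0□

The machine reaches the accept state qA and halts.

Final tape (ignoring leading/trailing blanks): 0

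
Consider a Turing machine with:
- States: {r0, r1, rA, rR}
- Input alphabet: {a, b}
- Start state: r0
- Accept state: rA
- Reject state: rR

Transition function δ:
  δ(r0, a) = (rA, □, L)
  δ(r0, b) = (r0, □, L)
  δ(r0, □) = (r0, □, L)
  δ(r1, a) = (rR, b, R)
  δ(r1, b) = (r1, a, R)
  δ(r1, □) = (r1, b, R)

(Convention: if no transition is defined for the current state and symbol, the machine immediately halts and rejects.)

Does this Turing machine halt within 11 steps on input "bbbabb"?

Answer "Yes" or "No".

Execution trace:
Initial: [r0]bbbabb
Step 1: δ(r0, b) = (r0, □, L) → [r0]□□bbabb
Step 2: δ(r0, □) = (r0, □, L) → [r0]□□□bbabb
Step 3: δ(r0, □) = (r0, □, L) → [r0]□□□□bbabb
Step 4: δ(r0, □) = (r0, □, L) → [r0]□□□□□bbabb
Step 5: δ(r0, □) = (r0, □, L) → [r0]□□□□□□bbabb
Step 6: δ(r0, □) = (r0, □, L) → [r0]□□□□□□□bbabb
Step 7: δ(r0, □) = (r0, □, L) → [r0]□□□□□□□□bbabb
Step 8: δ(r0, □) = (r0, □, L) → [r0]□□□□□□□□□bbabb
Step 9: δ(r0, □) = (r0, □, L) → [r0]□□□□□□□□□□bbabb
Step 10: δ(r0, □) = (r0, □, L) → [r0]□□□□□□□□□□□bbabb
Step 11: δ(r0, □) = (r0, □, L) → [r0]□□□□□□□□□□□□bbabb

The machine has not reached a halting state after 11 steps.
The machine did not halt within the 11-step bound.

Answer: No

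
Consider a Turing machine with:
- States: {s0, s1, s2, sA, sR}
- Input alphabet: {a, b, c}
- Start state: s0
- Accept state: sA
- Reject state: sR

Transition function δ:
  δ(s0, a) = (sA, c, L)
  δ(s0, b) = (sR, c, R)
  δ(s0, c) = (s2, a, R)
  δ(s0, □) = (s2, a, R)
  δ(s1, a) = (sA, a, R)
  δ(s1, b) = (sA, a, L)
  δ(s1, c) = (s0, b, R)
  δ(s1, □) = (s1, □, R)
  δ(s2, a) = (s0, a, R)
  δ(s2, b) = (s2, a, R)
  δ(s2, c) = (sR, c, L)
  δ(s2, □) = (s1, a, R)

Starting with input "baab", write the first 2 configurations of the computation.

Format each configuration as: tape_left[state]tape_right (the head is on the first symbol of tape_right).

Transitions applied:
Step 1: δ(s0, b) = (sR, c, R)

The first 2 configurations are:
[s0]baab ⊢ c[sR]aab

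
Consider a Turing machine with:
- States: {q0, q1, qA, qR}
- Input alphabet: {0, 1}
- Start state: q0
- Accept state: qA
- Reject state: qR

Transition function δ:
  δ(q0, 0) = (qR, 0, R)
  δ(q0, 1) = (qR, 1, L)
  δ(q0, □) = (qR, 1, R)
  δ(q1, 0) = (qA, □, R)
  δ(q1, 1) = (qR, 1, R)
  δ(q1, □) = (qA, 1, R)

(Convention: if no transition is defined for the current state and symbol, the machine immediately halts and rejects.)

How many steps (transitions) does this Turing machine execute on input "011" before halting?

Execution trace:
Initial: [q0]011
Step 1: δ(q0, 0) = (qR, 0, R) → 0[qR]11

The machine reaches the reject state qR and halts.

The machine executed 1 step before halting.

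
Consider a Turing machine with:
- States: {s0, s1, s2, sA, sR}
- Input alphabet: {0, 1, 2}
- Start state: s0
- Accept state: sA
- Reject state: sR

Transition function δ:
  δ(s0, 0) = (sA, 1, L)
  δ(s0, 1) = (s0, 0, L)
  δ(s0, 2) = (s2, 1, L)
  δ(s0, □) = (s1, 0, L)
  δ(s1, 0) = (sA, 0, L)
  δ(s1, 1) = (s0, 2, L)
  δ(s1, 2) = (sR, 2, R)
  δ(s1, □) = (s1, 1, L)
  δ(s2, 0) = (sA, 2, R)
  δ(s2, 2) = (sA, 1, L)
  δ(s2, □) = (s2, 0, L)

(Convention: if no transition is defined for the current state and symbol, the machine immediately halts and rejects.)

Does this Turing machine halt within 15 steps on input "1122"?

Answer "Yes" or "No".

Execution trace:
Initial: [s0]1122
Step 1: δ(s0, 1) = (s0, 0, L) → [s0]□0122
Step 2: δ(s0, □) = (s1, 0, L) → [s1]□00122
Step 3: δ(s1, □) = (s1, 1, L) → [s1]□100122
Step 4: δ(s1, □) = (s1, 1, L) → [s1]□1100122
Step 5: δ(s1, □) = (s1, 1, L) → [s1]□11100122
Step 6: δ(s1, □) = (s1, 1, L) → [s1]□111100122
Step 7: δ(s1, □) = (s1, 1, L) → [s1]□1111100122
Step 8: δ(s1, □) = (s1, 1, L) → [s1]□11111100122
Step 9: δ(s1, □) = (s1, 1, L) → [s1]□111111100122
Step 10: δ(s1, □) = (s1, 1, L) → [s1]□1111111100122
Step 11: δ(s1, □) = (s1, 1, L) → [s1]□11111111100122
Step 12: δ(s1, □) = (s1, 1, L) → [s1]□111111111100122
Step 13: δ(s1, □) = (s1, 1, L) → [s1]□1111111111100122
Step 14: δ(s1, □) = (s1, 1, L) → [s1]□11111111111100122
Step 15: δ(s1, □) = (s1, 1, L) → [s1]□111111111111100122

The machine has not reached a halting state after 15 steps.
The machine did not halt within the 15-step bound.

Answer: No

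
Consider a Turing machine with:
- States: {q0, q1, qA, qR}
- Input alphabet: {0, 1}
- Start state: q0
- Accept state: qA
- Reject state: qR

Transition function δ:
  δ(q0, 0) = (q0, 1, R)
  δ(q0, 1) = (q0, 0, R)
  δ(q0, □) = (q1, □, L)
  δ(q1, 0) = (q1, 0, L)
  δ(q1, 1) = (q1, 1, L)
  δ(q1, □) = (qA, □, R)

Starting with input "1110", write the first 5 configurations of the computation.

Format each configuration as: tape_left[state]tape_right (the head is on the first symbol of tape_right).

Transitions applied:
Step 1: δ(q0, 1) = (q0, 0, R)
Step 2: δ(q0, 1) = (q0, 0, R)
Step 3: δ(q0, 1) = (q0, 0, R)
Step 4: δ(q0, 0) = (q0, 1, R)

The first 5 configurations are:
[q0]1110 ⊢ 0[q0]110 ⊢ 00[q0]10 ⊢ 000[q0]0 ⊢ 0001[q0]□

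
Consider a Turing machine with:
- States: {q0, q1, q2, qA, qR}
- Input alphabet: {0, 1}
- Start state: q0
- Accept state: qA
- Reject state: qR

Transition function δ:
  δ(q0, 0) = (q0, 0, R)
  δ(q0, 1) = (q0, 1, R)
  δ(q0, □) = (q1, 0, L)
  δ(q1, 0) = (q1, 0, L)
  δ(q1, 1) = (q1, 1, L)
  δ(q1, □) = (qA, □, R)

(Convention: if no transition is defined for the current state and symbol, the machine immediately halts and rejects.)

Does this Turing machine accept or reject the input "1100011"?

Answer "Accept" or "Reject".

Execution trace:
Initial: [q0]1100011
Step 1: δ(q0, 1) = (q0, 1, R) → 1[q0]100011
Step 2: δ(q0, 1) = (q0, 1, R) → 11[q0]00011
Step 3: δ(q0, 0) = (q0, 0, R) → 110[q0]0011
Step 4: δ(q0, 0) = (q0, 0, R) → 1100[q0]011
Step 5: δ(q0, 0) = (q0, 0, R) → 11000[q0]11
Step 6: δ(q0, 1) = (q0, 1, R) → 110001[q0]1
Step 7: δ(q0, 1) = (q0, 1, R) → 1100011[q0]□
Step 8: δ(q0, □) = (q1, 0, L) → 110001[q1]10
Step 9: δ(q1, 1) = (q1, 1, L) → 11000[q1]110
Step 10: δ(q1, 1) = (q1, 1, L) → 1100[q1]0110
Step 11: δ(q1, 0) = (q1, 0, L) → 110[q1]00110
Step 12: δ(q1, 0) = (q1, 0, L) → 11[q1]000110
Step 13: δ(q1, 0) = (q1, 0, L) → 1[q1]1000110
Step 14: δ(q1, 1) = (q1, 1, L) → [q1]11000110
Step 15: δ(q1, 1) = (q1, 1, L) → [q1]□11000110
Step 16: δ(q1, □) = (qA, □, R) → □[qA]11000110

The machine reaches the accept state qA and halts.

Answer: Accept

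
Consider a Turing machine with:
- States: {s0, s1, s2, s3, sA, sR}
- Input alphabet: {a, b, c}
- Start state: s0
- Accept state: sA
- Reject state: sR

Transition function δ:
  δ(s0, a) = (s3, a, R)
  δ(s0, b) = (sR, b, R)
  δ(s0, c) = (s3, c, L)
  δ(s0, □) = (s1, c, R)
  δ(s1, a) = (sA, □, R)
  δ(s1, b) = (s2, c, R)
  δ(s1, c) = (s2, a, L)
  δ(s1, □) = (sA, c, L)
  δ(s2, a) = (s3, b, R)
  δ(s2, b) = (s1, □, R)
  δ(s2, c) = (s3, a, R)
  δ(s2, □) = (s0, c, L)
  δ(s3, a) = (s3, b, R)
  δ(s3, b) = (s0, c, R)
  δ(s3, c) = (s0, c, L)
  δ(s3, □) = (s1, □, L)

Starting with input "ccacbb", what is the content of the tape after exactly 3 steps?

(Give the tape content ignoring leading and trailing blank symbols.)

Execution trace:
Initial: [s0]ccacbb
Step 1: δ(s0, c) = (s3, c, L) → [s3]□ccacbb
Step 2: δ(s3, □) = (s1, □, L) → [s1]□□ccacbb
Step 3: δ(s1, □) = (sA, c, L) → [sA]□c□ccacbb

The machine reaches the accept state sA and halts.

After 3 steps, the tape (ignoring leading/trailing blanks) is: c□ccacbb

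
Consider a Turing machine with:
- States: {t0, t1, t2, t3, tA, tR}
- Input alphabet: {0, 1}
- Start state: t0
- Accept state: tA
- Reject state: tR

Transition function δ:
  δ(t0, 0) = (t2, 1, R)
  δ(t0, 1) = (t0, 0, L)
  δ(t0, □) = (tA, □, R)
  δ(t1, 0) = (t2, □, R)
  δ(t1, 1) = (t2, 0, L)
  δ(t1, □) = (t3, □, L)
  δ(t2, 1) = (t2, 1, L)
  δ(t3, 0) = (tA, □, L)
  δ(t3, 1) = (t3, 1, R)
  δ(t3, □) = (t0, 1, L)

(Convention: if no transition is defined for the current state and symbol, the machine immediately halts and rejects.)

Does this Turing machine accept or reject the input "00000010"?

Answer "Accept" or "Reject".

Execution trace:
Initial: [t0]00000010
Step 1: δ(t0, 0) = (t2, 1, R) → 1[t2]0000010

No transition is defined for δ(t2, 0). By convention the machine halts and rejects.

Answer: Reject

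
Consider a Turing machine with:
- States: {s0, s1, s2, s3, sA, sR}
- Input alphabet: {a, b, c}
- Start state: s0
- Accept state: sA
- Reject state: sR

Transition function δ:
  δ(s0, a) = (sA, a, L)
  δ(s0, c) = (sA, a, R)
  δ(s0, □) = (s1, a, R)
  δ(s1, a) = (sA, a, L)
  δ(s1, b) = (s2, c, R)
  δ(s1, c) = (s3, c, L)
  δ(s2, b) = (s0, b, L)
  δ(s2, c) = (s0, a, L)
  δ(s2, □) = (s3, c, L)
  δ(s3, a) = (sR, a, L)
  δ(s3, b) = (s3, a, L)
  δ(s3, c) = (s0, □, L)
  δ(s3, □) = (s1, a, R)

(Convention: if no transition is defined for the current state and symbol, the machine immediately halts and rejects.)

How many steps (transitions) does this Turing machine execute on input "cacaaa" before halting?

Execution trace:
Initial: [s0]cacaaa
Step 1: δ(s0, c) = (sA, a, R) → a[sA]acaaa

The machine reaches the accept state sA and halts.

The machine executed 1 step before halting.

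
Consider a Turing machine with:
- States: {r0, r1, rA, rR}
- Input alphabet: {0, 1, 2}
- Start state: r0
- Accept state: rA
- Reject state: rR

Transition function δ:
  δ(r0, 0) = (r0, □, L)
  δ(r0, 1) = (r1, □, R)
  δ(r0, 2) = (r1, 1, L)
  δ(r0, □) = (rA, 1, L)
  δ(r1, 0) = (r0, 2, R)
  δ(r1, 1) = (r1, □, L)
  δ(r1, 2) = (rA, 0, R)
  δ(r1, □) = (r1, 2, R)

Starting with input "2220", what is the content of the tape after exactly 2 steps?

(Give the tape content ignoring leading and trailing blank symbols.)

Execution trace:
Initial: [r0]2220
Step 1: δ(r0, 2) = (r1, 1, L) → [r1]□1220
Step 2: δ(r1, □) = (r1, 2, R) → 2[r1]1220

After 2 steps, the tape (ignoring leading/trailing blanks) is: 21220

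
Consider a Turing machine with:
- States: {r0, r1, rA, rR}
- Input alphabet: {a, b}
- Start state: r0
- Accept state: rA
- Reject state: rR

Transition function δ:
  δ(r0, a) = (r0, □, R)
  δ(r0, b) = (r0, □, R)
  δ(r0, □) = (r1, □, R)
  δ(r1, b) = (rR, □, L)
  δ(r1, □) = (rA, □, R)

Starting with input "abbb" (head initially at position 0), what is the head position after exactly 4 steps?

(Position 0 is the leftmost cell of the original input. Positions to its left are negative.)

Execution trace (head position shown):
Step 0: [r0]abbb  (head at position 0)
Step 1: move right → □[r0]bbb  (head at position 1)
Step 2: move right → □□[r0]bb  (head at position 2)
Step 3: move right → □□□[r0]b  (head at position 3)
Step 4: move right → □□□□[r0]□  (head at position 4)

After 4 steps, the head is at position 4.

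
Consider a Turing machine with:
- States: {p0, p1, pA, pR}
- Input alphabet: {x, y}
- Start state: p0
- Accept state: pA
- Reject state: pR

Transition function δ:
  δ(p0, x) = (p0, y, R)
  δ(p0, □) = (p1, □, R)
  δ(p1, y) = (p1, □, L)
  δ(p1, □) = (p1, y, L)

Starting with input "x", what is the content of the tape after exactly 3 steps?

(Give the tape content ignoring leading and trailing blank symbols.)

Execution trace:
Initial: [p0]x
Step 1: δ(p0, x) = (p0, y, R) → y[p0]□
Step 2: δ(p0, □) = (p1, □, R) → y□[p1]□
Step 3: δ(p1, □) = (p1, y, L) → y[p1]□y

After 3 steps, the tape (ignoring leading/trailing blanks) is: y□y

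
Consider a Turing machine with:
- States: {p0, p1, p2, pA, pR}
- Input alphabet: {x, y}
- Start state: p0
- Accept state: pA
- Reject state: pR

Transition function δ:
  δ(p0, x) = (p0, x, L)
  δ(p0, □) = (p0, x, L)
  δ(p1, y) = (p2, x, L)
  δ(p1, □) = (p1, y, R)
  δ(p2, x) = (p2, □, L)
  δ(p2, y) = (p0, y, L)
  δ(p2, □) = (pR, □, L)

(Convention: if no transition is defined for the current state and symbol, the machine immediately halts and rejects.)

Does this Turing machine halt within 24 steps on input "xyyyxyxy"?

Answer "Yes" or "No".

Execution trace:
Initial: [p0]xyyyxyxy
Step 1: δ(p0, x) = (p0, x, L) → [p0]□xyyyxyxy
Step 2: δ(p0, □) = (p0, x, L) → [p0]□xxyyyxyxy
Step 3: δ(p0, □) = (p0, x, L) → [p0]□xxxyyyxyxy
Step 4: δ(p0, □) = (p0, x, L) → [p0]□xxxxyyyxyxy
Step 5: δ(p0, □) = (p0, x, L) → [p0]□xxxxxyyyxyxy
Step 6: δ(p0, □) = (p0, x, L) → [p0]□xxxxxxyyyxyxy
Step 7: δ(p0, □) = (p0, x, L) → [p0]□xxxxxxxyyyxyxy
Step 8: δ(p0, □) = (p0, x, L) → [p0]□xxxxxxxxyyyxyxy
Step 9: δ(p0, □) = (p0, x, L) → [p0]□xxxxxxxxxyyyxyxy
Step 10: δ(p0, □) = (p0, x, L) → [p0]□xxxxxxxxxxyyyxyxy
Step 11: δ(p0, □) = (p0, x, L) → [p0]□xxxxxxxxxxxyyyxyxy
Step 12: δ(p0, □) = (p0, x, L) → [p0]□xxxxxxxxxxxxyyyxyxy
Step 13: δ(p0, □) = (p0, x, L) → [p0]□xxxxxxxxxxxxxyyyxyxy
Step 14: δ(p0, □) = (p0, x, L) → [p0]□xxxxxxxxxxxxxxyyyxyxy
Step 15: δ(p0, □) = (p0, x, L) → [p0]□xxxxxxxxxxxxxxxyyyxyxy
Step 16: δ(p0, □) = (p0, x, L) → [p0]□xxxxxxxxxxxxxxxxyyyxyxy
Step 17: δ(p0, □) = (p0, x, L) → [p0]□xxxxxxxxxxxxxxxxxyyyxyxy
Step 18: δ(p0, □) = (p0, x, L) → [p0]□xxxxxxxxxxxxxxxxxxyyyxyxy
Step 19: δ(p0, □) = (p0, x, L) → [p0]□xxxxxxxxxxxxxxxxxxxyyyxyxy
Step 20: δ(p0, □) = (p0, x, L) → [p0]□xxxxxxxxxxxxxxxxxxxxyyyxyxy
Step 21: δ(p0, □) = (p0, x, L) → [p0]□xxxxxxxxxxxxxxxxxxxxxyyyxyxy
Step 22: δ(p0, □) = (p0, x, L) → [p0]□xxxxxxxxxxxxxxxxxxxxxxyyyxyxy
Step 23: δ(p0, □) = (p0, x, L) → [p0]□xxxxxxxxxxxxxxxxxxxxxxxyyyxyxy
Step 24: δ(p0, □) = (p0, x, L) → [p0]□xxxxxxxxxxxxxxxxxxxxxxxxyyyxyxy

The machine has not reached a halting state after 24 steps.
The machine did not halt within the 24-step bound.

Answer: No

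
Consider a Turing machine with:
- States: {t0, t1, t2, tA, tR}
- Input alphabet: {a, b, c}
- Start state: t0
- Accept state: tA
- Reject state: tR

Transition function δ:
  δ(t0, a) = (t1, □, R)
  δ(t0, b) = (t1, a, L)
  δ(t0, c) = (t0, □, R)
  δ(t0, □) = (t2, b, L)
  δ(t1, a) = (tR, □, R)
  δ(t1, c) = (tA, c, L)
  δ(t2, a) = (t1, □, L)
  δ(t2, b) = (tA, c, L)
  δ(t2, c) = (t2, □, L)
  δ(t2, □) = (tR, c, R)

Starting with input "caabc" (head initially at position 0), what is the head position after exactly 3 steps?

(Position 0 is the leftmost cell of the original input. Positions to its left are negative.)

Execution trace (head position shown):
Step 0: [t0]caabc  (head at position 0)
Step 1: move right → □[t0]aabc  (head at position 1)
Step 2: move right → □□[t1]abc  (head at position 2)
Step 3: move right → □□□[tR]bc  (head at position 3)

After 3 steps, the head is at position 3.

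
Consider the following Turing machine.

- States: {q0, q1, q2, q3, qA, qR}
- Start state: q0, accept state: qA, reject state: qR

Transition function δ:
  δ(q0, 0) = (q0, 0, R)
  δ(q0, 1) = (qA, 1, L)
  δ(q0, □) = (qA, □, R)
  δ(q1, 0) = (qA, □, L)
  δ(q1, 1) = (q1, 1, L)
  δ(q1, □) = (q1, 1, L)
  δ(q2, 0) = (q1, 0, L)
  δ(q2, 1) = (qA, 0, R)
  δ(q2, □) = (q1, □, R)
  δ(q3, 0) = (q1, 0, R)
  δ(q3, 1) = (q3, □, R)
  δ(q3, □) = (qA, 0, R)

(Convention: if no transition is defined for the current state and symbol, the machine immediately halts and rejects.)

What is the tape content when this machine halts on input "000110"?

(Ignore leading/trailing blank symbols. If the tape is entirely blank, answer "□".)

Execution trace:
Initial: [q0]000110
Step 1: δ(q0, 0) = (q0, 0, R) → 0[q0]00110
Step 2: δ(q0, 0) = (q0, 0, R) → 00[q0]0110
Step 3: δ(q0, 0) = (q0, 0, R) → 000[q0]110
Step 4: δ(q0, 1) = (qA, 1, L) → 00[qA]0110

The machine reaches the accept state qA and halts.

Final tape (ignoring leading/trailing blanks): 000110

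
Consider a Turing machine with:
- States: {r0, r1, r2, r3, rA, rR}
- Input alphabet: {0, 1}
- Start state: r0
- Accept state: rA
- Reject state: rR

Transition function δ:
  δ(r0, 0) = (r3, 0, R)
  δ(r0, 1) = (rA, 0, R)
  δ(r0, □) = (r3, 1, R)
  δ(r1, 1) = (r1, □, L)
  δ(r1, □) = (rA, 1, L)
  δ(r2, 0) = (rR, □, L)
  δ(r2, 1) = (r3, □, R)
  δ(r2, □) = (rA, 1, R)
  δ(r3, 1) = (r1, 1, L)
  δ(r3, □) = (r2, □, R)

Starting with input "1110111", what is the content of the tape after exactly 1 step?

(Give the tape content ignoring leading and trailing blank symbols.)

Execution trace:
Initial: [r0]1110111
Step 1: δ(r0, 1) = (rA, 0, R) → 0[rA]110111

The machine reaches the accept state rA and halts.

After 1 step, the tape (ignoring leading/trailing blanks) is: 0110111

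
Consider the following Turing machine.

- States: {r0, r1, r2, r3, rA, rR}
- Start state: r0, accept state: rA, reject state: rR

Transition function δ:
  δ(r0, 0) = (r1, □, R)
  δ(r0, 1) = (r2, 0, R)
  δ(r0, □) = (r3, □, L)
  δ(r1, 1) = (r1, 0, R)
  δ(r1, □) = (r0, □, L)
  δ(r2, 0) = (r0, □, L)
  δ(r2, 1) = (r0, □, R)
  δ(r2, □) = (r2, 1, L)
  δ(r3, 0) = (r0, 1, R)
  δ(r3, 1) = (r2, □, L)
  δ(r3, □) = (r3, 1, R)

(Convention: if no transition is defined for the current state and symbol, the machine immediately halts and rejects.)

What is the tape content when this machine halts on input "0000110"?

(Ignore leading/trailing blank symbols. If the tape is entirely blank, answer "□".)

Execution trace:
Initial: [r0]0000110
Step 1: δ(r0, 0) = (r1, □, R) → □[r1]000110

No transition is defined for δ(r1, 0). By convention the machine halts and rejects.

Final tape (ignoring leading/trailing blanks): 000110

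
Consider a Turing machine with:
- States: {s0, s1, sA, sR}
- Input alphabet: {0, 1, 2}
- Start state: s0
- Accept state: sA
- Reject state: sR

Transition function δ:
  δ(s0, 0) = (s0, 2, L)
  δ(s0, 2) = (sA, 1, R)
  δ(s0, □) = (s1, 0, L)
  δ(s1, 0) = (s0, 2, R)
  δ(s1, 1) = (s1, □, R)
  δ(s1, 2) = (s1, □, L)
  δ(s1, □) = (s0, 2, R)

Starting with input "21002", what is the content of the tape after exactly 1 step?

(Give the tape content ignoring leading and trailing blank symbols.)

Execution trace:
Initial: [s0]21002
Step 1: δ(s0, 2) = (sA, 1, R) → 1[sA]1002

The machine reaches the accept state sA and halts.

After 1 step, the tape (ignoring leading/trailing blanks) is: 11002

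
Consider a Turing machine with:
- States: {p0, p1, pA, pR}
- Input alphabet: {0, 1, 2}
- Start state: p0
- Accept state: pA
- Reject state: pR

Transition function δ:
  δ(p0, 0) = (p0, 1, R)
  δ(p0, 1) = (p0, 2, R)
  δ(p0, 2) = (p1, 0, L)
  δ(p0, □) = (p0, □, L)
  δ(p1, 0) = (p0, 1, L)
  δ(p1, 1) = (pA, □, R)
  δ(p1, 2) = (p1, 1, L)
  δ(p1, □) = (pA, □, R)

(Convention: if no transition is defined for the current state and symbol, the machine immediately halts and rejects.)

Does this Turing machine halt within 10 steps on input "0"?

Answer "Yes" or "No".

Execution trace:
Initial: [p0]0
Step 1: δ(p0, 0) = (p0, 1, R) → 1[p0]□
Step 2: δ(p0, □) = (p0, □, L) → [p0]1□
Step 3: δ(p0, 1) = (p0, 2, R) → 2[p0]□
Step 4: δ(p0, □) = (p0, □, L) → [p0]2□
Step 5: δ(p0, 2) = (p1, 0, L) → [p1]□0□
Step 6: δ(p1, □) = (pA, □, R) → □[pA]0□

The machine reaches the accept state pA and halts.
The machine halted after 6 steps (within the 10-step bound).

Answer: Yes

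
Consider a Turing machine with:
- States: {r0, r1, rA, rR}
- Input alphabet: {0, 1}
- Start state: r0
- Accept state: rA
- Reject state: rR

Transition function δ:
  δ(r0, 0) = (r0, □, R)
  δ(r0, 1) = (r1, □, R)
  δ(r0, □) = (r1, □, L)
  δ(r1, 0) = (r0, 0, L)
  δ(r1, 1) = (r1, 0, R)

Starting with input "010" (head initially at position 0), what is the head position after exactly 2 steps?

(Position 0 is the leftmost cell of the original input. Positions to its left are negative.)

Execution trace (head position shown):
Step 0: [r0]010  (head at position 0)
Step 1: move right → □[r0]10  (head at position 1)
Step 2: move right → □□[r1]0  (head at position 2)

After 2 steps, the head is at position 2.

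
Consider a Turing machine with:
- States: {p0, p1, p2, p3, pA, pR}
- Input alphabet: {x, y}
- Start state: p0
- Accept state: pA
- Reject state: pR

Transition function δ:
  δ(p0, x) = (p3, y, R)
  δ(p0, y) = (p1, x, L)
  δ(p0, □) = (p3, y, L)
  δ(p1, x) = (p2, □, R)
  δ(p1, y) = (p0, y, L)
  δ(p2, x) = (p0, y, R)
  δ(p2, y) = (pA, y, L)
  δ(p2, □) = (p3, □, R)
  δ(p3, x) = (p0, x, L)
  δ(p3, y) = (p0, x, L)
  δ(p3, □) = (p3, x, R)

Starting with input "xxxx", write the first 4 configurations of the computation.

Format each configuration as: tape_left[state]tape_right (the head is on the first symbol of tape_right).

Transitions applied:
Step 1: δ(p0, x) = (p3, y, R)
Step 2: δ(p3, x) = (p0, x, L)
Step 3: δ(p0, y) = (p1, x, L)

The first 4 configurations are:
[p0]xxxx ⊢ y[p3]xxx ⊢ [p0]yxxx ⊢ [p1]□xxxx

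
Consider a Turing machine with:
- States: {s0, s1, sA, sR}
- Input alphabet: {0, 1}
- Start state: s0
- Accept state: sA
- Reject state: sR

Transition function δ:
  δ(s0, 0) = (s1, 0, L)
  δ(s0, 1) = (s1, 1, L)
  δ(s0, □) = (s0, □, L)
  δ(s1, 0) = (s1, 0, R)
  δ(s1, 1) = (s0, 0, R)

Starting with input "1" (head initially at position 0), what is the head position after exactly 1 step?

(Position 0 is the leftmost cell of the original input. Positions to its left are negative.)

Execution trace (head position shown):
Step 0: [s0]1  (head at position 0)
Step 1: move left → [s1]□1  (head at position -1)

After 1 step, the head is at position -1.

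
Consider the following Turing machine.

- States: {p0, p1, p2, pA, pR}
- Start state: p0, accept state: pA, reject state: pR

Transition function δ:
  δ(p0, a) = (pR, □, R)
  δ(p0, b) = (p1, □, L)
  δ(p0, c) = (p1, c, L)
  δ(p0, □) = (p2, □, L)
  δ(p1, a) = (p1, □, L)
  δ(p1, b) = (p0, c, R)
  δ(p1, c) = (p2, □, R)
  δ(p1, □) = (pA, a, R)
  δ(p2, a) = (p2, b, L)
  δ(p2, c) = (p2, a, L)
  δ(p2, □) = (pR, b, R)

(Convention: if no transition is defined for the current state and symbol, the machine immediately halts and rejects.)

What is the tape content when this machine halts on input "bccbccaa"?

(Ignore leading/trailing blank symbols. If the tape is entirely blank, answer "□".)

Execution trace:
Initial: [p0]bccbccaa
Step 1: δ(p0, b) = (p1, □, L) → [p1]□□ccbccaa
Step 2: δ(p1, □) = (pA, a, R) → a[pA]□ccbccaa

The machine reaches the accept state pA and halts.

Final tape (ignoring leading/trailing blanks): a□ccbccaa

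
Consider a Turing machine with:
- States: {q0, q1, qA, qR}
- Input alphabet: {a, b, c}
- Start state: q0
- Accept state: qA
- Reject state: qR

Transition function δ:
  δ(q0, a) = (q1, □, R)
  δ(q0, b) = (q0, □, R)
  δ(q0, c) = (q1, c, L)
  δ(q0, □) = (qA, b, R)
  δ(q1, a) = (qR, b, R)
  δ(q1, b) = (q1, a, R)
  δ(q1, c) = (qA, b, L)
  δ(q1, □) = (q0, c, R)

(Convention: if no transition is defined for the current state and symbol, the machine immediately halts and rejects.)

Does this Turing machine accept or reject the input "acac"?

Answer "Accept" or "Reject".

Execution trace:
Initial: [q0]acac
Step 1: δ(q0, a) = (q1, □, R) → □[q1]cac
Step 2: δ(q1, c) = (qA, b, L) → [qA]□bac

The machine reaches the accept state qA and halts.

Answer: Accept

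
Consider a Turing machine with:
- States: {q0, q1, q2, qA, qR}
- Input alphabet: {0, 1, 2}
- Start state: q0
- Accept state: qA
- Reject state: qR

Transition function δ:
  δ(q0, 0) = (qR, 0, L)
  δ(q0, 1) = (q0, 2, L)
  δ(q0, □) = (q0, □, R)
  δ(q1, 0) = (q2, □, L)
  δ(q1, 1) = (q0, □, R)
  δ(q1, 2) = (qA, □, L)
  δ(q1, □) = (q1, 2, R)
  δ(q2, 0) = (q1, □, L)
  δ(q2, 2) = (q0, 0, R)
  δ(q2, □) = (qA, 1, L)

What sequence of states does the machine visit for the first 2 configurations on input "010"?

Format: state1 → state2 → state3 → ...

Execution trace:
Initial: [q0]010
Step 1: δ(q0, 0) = (qR, 0, L) → [qR]□010

The machine reaches the reject state qR and halts.

State sequence: q0 → qR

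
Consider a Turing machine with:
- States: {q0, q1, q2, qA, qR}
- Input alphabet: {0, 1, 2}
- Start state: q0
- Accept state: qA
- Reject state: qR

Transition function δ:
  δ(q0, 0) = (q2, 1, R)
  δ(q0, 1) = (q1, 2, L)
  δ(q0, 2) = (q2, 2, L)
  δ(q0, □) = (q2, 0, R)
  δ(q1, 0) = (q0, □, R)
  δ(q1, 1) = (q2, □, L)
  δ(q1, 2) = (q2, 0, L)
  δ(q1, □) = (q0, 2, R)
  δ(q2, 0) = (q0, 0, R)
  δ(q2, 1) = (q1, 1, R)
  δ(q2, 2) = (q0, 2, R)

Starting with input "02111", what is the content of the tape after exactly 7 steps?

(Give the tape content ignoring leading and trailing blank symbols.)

Execution trace:
Initial: [q0]02111
Step 1: δ(q0, 0) = (q2, 1, R) → 1[q2]2111
Step 2: δ(q2, 2) = (q0, 2, R) → 12[q0]111
Step 3: δ(q0, 1) = (q1, 2, L) → 1[q1]2211
Step 4: δ(q1, 2) = (q2, 0, L) → [q2]10211
Step 5: δ(q2, 1) = (q1, 1, R) → 1[q1]0211
Step 6: δ(q1, 0) = (q0, □, R) → 1□[q0]211
Step 7: δ(q0, 2) = (q2, 2, L) → 1[q2]□211

No transition is defined for δ(q2, □). By convention the machine halts and rejects.

After 7 steps, the tape (ignoring leading/trailing blanks) is: 1□211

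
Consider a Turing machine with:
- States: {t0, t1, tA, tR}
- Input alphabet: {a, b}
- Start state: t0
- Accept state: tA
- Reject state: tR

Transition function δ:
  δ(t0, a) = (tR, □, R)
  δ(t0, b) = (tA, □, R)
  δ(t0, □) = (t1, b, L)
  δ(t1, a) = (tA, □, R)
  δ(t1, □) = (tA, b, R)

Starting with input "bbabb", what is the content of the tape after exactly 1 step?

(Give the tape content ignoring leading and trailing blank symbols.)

Execution trace:
Initial: [t0]bbabb
Step 1: δ(t0, b) = (tA, □, R) → □[tA]babb

The machine reaches the accept state tA and halts.

After 1 step, the tape (ignoring leading/trailing blanks) is: babb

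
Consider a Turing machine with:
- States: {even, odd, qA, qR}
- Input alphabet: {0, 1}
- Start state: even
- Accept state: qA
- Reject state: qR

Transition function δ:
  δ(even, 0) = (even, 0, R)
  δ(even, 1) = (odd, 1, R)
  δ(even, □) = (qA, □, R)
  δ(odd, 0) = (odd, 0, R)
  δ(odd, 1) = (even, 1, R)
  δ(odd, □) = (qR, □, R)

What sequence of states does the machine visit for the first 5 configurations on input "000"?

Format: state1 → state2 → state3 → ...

Execution trace:
Initial: [even]000
Step 1: δ(even, 0) = (even, 0, R) → 0[even]00
Step 2: δ(even, 0) = (even, 0, R) → 00[even]0
Step 3: δ(even, 0) = (even, 0, R) → 000[even]□
Step 4: δ(even, □) = (qA, □, R) → 000□[qA]□

The machine reaches the accept state qA and halts.

State sequence: even → even → even → even → qA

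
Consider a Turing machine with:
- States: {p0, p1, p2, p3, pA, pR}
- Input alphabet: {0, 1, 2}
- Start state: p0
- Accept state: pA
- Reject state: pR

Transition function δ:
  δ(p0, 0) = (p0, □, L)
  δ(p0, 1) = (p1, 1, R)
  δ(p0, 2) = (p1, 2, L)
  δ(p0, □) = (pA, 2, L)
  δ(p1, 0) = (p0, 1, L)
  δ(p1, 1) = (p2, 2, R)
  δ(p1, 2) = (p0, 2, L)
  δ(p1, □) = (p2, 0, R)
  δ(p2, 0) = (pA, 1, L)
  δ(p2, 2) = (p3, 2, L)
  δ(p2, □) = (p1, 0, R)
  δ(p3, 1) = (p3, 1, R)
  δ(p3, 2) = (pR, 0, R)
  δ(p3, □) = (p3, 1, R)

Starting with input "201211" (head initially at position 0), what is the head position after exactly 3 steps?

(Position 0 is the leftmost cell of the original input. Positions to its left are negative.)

Execution trace (head position shown):
Step 0: [p0]201211  (head at position 0)
Step 1: move left → [p1]□201211  (head at position -1)
Step 2: move right → 0[p2]201211  (head at position 0)
Step 3: move left → [p3]0201211  (head at position -1)

After 3 steps, the head is at position -1.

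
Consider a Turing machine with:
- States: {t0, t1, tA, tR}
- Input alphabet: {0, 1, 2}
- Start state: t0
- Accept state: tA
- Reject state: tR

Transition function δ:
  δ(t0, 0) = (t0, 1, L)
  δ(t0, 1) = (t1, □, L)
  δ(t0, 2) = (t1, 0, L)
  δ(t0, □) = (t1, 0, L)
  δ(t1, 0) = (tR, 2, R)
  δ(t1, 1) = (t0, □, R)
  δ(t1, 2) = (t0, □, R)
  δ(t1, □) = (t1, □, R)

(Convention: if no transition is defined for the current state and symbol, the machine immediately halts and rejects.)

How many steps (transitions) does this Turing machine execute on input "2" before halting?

Execution trace:
Initial: [t0]2
Step 1: δ(t0, 2) = (t1, 0, L) → [t1]□0
Step 2: δ(t1, □) = (t1, □, R) → □[t1]0
Step 3: δ(t1, 0) = (tR, 2, R) → □2[tR]□

The machine reaches the reject state tR and halts.

The machine executed 3 steps before halting.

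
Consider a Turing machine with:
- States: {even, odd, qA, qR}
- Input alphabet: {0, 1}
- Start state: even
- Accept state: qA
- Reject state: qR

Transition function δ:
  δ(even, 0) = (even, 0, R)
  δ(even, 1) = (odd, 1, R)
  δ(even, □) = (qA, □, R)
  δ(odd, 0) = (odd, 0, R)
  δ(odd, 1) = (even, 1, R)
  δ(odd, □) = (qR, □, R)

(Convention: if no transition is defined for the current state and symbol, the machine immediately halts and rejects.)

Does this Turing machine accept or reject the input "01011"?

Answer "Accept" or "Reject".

Execution trace:
Initial: [even]01011
Step 1: δ(even, 0) = (even, 0, R) → 0[even]1011
Step 2: δ(even, 1) = (odd, 1, R) → 01[odd]011
Step 3: δ(odd, 0) = (odd, 0, R) → 010[odd]11
Step 4: δ(odd, 1) = (even, 1, R) → 0101[even]1
Step 5: δ(even, 1) = (odd, 1, R) → 01011[odd]□
Step 6: δ(odd, □) = (qR, □, R) → 01011□[qR]□

The machine reaches the reject state qR and halts.

Answer: Reject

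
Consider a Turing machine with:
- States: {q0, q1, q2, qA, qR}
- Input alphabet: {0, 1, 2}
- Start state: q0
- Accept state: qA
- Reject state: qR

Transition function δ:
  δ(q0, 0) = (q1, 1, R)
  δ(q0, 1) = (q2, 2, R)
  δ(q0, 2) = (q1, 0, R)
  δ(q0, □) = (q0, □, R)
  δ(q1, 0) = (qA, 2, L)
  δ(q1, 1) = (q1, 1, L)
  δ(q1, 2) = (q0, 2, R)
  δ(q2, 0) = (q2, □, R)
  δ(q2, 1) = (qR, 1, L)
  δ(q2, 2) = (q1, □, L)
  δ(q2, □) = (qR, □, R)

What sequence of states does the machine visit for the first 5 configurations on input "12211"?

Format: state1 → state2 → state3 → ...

Execution trace:
Initial: [q0]12211
Step 1: δ(q0, 1) = (q2, 2, R) → 2[q2]2211
Step 2: δ(q2, 2) = (q1, □, L) → [q1]2□211
Step 3: δ(q1, 2) = (q0, 2, R) → 2[q0]□211
Step 4: δ(q0, □) = (q0, □, R) → 2□[q0]211

State sequence: q0 → q2 → q1 → q0 → q0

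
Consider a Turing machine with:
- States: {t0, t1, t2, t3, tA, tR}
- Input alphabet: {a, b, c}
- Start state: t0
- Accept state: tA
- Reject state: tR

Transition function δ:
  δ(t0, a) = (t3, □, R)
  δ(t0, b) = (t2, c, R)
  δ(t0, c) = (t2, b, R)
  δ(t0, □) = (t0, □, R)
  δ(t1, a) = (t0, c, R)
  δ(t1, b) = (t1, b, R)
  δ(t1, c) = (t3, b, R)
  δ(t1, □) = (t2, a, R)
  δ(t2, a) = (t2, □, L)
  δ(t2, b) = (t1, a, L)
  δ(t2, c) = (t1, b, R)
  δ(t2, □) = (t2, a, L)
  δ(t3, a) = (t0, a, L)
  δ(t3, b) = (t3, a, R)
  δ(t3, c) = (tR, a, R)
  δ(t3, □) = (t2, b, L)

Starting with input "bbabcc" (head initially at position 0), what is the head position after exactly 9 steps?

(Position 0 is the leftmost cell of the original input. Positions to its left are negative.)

Execution trace (head position shown):
Step 0: [t0]bbabcc  (head at position 0)
Step 1: move right → c[t2]babcc  (head at position 1)
Step 2: move left → [t1]caabcc  (head at position 0)
Step 3: move right → b[t3]aabcc  (head at position 1)
Step 4: move left → [t0]baabcc  (head at position 0)
Step 5: move right → c[t2]aabcc  (head at position 1)
Step 6: move left → [t2]c□abcc  (head at position 0)
Step 7: move right → b[t1]□abcc  (head at position 1)
Step 8: move right → ba[t2]abcc  (head at position 2)
Step 9: move left → b[t2]a□bcc  (head at position 1)

After 9 steps, the head is at position 1.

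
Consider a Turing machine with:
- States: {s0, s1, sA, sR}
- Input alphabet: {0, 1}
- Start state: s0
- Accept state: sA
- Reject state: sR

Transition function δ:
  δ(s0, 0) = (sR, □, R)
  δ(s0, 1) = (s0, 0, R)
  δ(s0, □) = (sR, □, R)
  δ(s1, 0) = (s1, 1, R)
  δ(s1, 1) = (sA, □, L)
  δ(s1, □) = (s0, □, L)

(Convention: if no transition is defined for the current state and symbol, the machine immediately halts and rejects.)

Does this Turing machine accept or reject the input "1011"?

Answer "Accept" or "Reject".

Execution trace:
Initial: [s0]1011
Step 1: δ(s0, 1) = (s0, 0, R) → 0[s0]011
Step 2: δ(s0, 0) = (sR, □, R) → 0□[sR]11

The machine reaches the reject state sR and halts.

Answer: Reject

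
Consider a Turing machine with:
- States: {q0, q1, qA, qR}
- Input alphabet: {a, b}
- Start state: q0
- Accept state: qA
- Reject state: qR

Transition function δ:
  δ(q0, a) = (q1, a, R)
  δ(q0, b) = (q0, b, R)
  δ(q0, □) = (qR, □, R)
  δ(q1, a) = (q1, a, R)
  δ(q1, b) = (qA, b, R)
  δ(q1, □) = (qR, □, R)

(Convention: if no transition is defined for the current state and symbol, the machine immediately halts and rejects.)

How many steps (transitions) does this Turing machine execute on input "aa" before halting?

Execution trace:
Initial: [q0]aa
Step 1: δ(q0, a) = (q1, a, R) → a[q1]a
Step 2: δ(q1, a) = (q1, a, R) → aa[q1]□
Step 3: δ(q1, □) = (qR, □, R) → aa□[qR]□

The machine reaches the reject state qR and halts.

The machine executed 3 steps before halting.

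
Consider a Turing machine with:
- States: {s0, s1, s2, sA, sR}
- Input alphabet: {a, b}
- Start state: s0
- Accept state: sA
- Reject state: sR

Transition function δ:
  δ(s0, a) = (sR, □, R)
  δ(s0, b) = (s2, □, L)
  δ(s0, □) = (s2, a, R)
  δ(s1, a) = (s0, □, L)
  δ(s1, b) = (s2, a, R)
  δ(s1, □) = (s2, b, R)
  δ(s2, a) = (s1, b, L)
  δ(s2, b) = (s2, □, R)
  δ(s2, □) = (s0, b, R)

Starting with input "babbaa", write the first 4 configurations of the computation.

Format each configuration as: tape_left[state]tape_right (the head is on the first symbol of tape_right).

Transitions applied:
Step 1: δ(s0, b) = (s2, □, L)
Step 2: δ(s2, □) = (s0, b, R)
Step 3: δ(s0, □) = (s2, a, R)

The first 4 configurations are:
[s0]babbaa ⊢ [s2]□□abbaa ⊢ b[s0]□abbaa ⊢ ba[s2]abbaa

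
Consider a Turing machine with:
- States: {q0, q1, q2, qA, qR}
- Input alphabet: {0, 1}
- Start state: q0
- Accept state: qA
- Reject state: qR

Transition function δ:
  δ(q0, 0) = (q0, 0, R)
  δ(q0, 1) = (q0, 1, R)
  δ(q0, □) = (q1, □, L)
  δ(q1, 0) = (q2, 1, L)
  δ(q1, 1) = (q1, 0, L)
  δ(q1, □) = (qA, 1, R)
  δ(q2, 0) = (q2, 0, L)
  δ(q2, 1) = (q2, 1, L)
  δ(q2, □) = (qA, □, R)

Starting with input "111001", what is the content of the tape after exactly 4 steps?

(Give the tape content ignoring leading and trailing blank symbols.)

Execution trace:
Initial: [q0]111001
Step 1: δ(q0, 1) = (q0, 1, R) → 1[q0]11001
Step 2: δ(q0, 1) = (q0, 1, R) → 11[q0]1001
Step 3: δ(q0, 1) = (q0, 1, R) → 111[q0]001
Step 4: δ(q0, 0) = (q0, 0, R) → 1110[q0]01

After 4 steps, the tape (ignoring leading/trailing blanks) is: 111001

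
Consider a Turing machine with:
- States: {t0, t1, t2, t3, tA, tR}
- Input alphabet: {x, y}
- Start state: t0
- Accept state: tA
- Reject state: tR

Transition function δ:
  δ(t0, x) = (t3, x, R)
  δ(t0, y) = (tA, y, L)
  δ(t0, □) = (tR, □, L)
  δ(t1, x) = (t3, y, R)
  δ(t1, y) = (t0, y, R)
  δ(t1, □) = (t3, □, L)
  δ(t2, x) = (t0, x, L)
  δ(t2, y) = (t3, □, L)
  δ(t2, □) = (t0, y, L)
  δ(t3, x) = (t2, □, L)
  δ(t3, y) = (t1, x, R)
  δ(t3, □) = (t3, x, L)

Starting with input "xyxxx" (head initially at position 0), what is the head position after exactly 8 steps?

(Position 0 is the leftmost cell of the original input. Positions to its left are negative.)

Execution trace (head position shown):
Step 0: [t0]xyxxx  (head at position 0)
Step 1: move right → x[t3]yxxx  (head at position 1)
Step 2: move right → xx[t1]xxx  (head at position 2)
Step 3: move right → xxy[t3]xx  (head at position 3)
Step 4: move left → xx[t2]y□x  (head at position 2)
Step 5: move left → x[t3]x□□x  (head at position 1)
Step 6: move left → [t2]x□□□x  (head at position 0)
Step 7: move left → [t0]□x□□□x  (head at position -1)
Step 8: move left → [tR]□□x□□□x  (head at position -2)

After 8 steps, the head is at position -2.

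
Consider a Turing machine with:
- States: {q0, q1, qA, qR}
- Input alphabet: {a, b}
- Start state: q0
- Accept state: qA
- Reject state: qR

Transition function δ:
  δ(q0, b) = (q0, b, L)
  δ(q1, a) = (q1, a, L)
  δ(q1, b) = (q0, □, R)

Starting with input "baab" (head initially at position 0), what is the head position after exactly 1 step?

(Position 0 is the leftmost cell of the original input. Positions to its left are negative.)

Execution trace (head position shown):
Step 0: [q0]baab  (head at position 0)
Step 1: move left → [q0]□baab  (head at position -1)

After 1 step, the head is at position -1.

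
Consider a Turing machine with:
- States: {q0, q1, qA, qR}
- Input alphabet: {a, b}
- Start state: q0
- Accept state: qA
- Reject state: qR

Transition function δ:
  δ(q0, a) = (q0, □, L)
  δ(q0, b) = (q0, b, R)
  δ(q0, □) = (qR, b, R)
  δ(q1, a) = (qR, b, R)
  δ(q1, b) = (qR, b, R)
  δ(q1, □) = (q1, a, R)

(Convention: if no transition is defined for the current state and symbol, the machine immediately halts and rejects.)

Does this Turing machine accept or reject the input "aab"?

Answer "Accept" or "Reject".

Execution trace:
Initial: [q0]aab
Step 1: δ(q0, a) = (q0, □, L) → [q0]□□ab
Step 2: δ(q0, □) = (qR, b, R) → b[qR]□ab

The machine reaches the reject state qR and halts.

Answer: Reject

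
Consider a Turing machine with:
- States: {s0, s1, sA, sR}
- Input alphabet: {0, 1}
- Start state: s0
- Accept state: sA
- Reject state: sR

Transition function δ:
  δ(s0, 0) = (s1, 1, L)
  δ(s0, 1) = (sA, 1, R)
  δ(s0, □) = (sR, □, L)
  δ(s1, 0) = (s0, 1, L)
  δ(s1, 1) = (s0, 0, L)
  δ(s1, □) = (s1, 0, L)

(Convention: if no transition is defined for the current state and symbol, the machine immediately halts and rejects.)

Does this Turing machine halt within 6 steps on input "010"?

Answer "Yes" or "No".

Execution trace:
Initial: [s0]010
Step 1: δ(s0, 0) = (s1, 1, L) → [s1]□110
Step 2: δ(s1, □) = (s1, 0, L) → [s1]□0110
Step 3: δ(s1, □) = (s1, 0, L) → [s1]□00110
Step 4: δ(s1, □) = (s1, 0, L) → [s1]□000110
Step 5: δ(s1, □) = (s1, 0, L) → [s1]□0000110
Step 6: δ(s1, □) = (s1, 0, L) → [s1]□00000110

The machine has not reached a halting state after 6 steps.
The machine did not halt within the 6-step bound.

Answer: No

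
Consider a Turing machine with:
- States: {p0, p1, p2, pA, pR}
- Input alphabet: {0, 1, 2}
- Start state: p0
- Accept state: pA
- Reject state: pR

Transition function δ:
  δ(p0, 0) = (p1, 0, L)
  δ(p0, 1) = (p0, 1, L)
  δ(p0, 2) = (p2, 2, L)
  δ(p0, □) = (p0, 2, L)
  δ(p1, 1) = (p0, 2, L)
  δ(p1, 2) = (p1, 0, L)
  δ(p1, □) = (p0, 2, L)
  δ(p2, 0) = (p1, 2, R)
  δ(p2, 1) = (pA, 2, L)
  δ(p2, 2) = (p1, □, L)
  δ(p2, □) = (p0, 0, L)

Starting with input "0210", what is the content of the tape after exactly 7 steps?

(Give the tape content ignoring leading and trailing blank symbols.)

Execution trace:
Initial: [p0]0210
Step 1: δ(p0, 0) = (p1, 0, L) → [p1]□0210
Step 2: δ(p1, □) = (p0, 2, L) → [p0]□20210
Step 3: δ(p0, □) = (p0, 2, L) → [p0]□220210
Step 4: δ(p0, □) = (p0, 2, L) → [p0]□2220210
Step 5: δ(p0, □) = (p0, 2, L) → [p0]□22220210
Step 6: δ(p0, □) = (p0, 2, L) → [p0]□222220210
Step 7: δ(p0, □) = (p0, 2, L) → [p0]□2222220210

After 7 steps, the tape (ignoring leading/trailing blanks) is: 2222220210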